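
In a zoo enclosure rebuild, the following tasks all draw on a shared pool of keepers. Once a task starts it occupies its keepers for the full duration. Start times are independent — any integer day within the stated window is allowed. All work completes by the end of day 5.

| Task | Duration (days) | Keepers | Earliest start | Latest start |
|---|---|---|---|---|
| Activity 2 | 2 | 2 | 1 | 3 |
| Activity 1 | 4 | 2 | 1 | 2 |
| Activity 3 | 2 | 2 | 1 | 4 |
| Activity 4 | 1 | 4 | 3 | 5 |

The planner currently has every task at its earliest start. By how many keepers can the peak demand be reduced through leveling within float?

Early-start peak: d1:6  d2:6  d3:6  d4:2  d5:0 ⇒ 6.
Leveled (Activity 2@1, Activity 1@1, Activity 3@3, Activity 4@5): d1:4  d2:4  d3:4  d4:4  d5:4 ⇒ 4.
Reduction 6 − 4 = 2.

2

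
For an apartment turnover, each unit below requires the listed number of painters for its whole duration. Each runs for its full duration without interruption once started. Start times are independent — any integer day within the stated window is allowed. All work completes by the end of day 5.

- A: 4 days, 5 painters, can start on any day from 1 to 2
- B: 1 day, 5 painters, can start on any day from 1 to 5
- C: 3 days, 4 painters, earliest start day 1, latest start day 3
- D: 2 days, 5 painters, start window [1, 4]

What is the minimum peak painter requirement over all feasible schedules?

Early-start (A@1, B@1, C@1, D@1) gives peak 19: d1:19  d2:14  d3:9  d4:5  d5:0.
Shift B→5, D→4.
Schedule A@1, B@5, C@1, D@4: d1:9  d2:9  d3:9  d4:10  d5:10 — peak 10.
Total painter-days = 47 over 5 days ⇒ peak ≥ ⌈47/5⌉ = 10, so 10 is optimal.

10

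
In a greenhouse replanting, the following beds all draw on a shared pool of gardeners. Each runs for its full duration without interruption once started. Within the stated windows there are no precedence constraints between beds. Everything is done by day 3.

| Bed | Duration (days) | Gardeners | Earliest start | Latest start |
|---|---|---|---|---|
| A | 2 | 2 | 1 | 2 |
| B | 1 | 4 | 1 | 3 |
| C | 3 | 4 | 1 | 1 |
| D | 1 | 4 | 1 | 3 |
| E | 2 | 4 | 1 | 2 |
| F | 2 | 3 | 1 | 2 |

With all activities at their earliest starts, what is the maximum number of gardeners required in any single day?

Early-start schedule: A@1, B@1, C@1, D@1, E@1, F@1.
Load per day: day 1: 21, day 2: 13, day 3: 4.
Peak is 21.

21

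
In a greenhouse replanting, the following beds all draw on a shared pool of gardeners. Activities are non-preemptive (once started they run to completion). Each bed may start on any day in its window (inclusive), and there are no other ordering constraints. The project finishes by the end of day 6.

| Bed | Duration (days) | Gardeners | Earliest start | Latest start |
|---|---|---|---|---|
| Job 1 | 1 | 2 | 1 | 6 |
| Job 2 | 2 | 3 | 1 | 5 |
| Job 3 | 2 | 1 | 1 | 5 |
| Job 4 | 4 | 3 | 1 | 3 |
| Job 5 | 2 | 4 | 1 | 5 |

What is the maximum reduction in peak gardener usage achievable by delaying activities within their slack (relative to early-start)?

Early-start peak: d1:13  d2:11  d3:3  d4:3  d5:0  d6:0 ⇒ 13.
Leveled (Job 1@1, Job 2@2, Job 3@4, Job 4@1, Job 5@5): d1:5  d2:6  d3:6  d4:4  d5:5  d6:4 ⇒ 6.
Reduction 13 − 6 = 7.

7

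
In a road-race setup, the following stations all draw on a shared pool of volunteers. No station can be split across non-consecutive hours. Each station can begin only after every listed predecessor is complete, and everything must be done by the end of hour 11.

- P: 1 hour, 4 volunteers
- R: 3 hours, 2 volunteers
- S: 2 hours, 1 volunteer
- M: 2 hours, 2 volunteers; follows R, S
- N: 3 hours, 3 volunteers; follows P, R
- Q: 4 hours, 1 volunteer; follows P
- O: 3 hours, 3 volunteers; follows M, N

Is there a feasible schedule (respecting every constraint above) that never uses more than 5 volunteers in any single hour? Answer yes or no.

yes

Schedule P@1, R@2, S@1, M@5, N@5, Q@7, O@8: h1:5  h2:3  h3:2  h4:2  h5:5  h6:5  h7:4  h8:4  h9:4  h10:4  h11:0 — peak 5 ≤ 5.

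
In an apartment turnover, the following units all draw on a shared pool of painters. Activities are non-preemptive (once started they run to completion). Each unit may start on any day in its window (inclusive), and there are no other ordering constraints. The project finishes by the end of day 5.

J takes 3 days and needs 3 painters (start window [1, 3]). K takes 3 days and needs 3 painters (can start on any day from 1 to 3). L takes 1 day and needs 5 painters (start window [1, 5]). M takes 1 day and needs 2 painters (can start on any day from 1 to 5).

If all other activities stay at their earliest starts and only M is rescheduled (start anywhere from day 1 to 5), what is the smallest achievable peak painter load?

11

M@1: d1:13  d2:6  d3:6  d4:0  d5:0 → peak 13
M@2: d1:11  d2:8  d3:6  d4:0  d5:0 → peak 11
M@3: d1:11  d2:6  d3:8  d4:0  d5:0 → peak 11
M@4: d1:11  d2:6  d3:6  d4:2  d5:0 → peak 11
M@5: d1:11  d2:6  d3:6  d4:0  d5:2 → peak 11
Best is M@2, peak 11.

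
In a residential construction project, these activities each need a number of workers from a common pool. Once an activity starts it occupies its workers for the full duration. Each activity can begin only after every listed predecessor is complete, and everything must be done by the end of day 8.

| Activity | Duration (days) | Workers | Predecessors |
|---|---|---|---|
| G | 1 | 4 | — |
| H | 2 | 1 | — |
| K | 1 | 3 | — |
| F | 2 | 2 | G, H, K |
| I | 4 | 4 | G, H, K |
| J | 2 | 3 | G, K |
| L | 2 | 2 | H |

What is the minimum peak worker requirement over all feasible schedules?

6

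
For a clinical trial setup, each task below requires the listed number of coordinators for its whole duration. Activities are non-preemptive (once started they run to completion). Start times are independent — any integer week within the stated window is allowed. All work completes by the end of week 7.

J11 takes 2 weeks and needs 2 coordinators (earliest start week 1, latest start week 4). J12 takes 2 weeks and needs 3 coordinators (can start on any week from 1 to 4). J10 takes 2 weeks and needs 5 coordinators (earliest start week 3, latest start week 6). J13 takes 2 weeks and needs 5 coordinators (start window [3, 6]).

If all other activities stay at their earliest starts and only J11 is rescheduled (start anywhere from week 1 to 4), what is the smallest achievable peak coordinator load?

10

J11@1: w1:5  w2:5  w3:10  w4:10  w5:0  w6:0  w7:0 → peak 10
J11@2: w1:3  w2:5  w3:12  w4:10  w5:0  w6:0  w7:0 → peak 12
J11@3: w1:3  w2:3  w3:12  w4:12  w5:0  w6:0  w7:0 → peak 12
J11@4: w1:3  w2:3  w3:10  w4:12  w5:2  w6:0  w7:0 → peak 12
Best is J11@1, peak 10.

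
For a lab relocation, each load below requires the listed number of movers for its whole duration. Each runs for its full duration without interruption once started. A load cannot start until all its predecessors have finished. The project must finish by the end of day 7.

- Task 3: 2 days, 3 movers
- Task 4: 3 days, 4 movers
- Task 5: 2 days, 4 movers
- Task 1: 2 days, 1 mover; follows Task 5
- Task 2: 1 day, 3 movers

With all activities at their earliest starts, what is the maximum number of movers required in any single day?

14

Early-start schedule: Task 3@1, Task 4@1, Task 5@1, Task 1@3, Task 2@1.
Load per day: day 1: 14, day 2: 11, day 3: 5, day 4: 1, day 5: 0, day 6: 0, day 7: 0.
Peak is 14.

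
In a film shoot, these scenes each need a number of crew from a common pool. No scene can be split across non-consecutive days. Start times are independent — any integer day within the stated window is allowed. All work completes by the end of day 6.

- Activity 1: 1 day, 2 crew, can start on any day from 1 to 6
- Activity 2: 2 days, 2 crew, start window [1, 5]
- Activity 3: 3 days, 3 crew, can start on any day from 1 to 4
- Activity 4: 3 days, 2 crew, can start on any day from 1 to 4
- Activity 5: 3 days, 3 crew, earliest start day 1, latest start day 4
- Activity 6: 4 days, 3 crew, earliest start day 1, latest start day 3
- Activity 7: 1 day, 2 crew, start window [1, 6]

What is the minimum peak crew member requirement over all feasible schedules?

8

Early-start (Activity 1@1, Activity 2@1, Activity 3@1, Activity 4@1, Activity 5@1, Activity 6@1, Activity 7@1) gives peak 17: d1:17  d2:13  d3:11  d4:3  d5:0  d6:0.
Shift Activity 4→2, Activity 5→4, Activity 6→3, Activity 7→5.
Schedule Activity 1@1, Activity 2@1, Activity 3@1, Activity 4@2, Activity 5@4, Activity 6@3, Activity 7@5: d1:7  d2:7  d3:8  d4:8  d5:8  d6:6 — peak 8.
Total crew member-days = 44 over 6 days ⇒ peak ≥ ⌈44/6⌉ = 8, so 8 is optimal.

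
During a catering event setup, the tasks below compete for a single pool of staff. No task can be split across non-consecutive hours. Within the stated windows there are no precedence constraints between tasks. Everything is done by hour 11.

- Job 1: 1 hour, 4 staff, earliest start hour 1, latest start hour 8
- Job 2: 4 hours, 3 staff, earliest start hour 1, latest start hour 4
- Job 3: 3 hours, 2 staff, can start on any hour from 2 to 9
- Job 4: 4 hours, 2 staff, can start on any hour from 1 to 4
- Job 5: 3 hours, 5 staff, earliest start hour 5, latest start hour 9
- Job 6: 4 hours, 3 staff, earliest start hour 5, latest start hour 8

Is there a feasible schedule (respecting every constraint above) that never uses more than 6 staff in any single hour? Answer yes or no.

Schedule Job 1@1, Job 2@2, Job 3@6, Job 4@1, Job 5@9, Job 6@5: h1:6  h2:5  h3:5  h4:5  h5:6  h6:5  h7:5  h8:5  h9:5  h10:5  h11:5 — peak 6 ≤ 6.

yes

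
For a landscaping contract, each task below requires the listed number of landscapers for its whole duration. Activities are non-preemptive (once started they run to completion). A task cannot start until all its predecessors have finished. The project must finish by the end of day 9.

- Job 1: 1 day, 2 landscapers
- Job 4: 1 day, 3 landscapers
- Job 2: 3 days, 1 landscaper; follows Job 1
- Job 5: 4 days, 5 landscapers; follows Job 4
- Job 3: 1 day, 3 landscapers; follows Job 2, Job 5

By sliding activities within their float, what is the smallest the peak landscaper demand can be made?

5

Early-start (Job 1@1, Job 4@1, Job 2@2, Job 5@2, Job 3@6) gives peak 6: d1:5  d2:6  d3:6  d4:6  d5:5  d6:3  d7:0  d8:0  d9:0.
Shift Job 5→5, Job 3→9.
Schedule Job 1@1, Job 4@1, Job 2@2, Job 5@5, Job 3@9: d1:5  d2:1  d3:1  d4:1  d5:5  d6:5  d7:5  d8:5  d9:3 — peak 5.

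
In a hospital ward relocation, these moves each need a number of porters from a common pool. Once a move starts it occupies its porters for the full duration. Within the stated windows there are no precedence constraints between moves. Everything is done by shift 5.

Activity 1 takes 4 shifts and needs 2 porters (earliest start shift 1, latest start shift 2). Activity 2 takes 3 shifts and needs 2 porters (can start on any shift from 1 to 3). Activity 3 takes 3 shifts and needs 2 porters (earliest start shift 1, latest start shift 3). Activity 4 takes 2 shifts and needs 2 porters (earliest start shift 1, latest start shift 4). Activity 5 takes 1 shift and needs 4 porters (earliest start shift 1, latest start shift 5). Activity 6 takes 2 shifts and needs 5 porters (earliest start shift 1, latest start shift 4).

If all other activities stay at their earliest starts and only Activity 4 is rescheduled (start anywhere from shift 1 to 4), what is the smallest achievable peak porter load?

Activity 4@1: s1:17  s2:13  s3:6  s4:2  s5:0 → peak 17
Activity 4@2: s1:15  s2:13  s3:8  s4:2  s5:0 → peak 15
Activity 4@3: s1:15  s2:11  s3:8  s4:4  s5:0 → peak 15
Activity 4@4: s1:15  s2:11  s3:6  s4:4  s5:2 → peak 15
Best is Activity 4@2, peak 15.

15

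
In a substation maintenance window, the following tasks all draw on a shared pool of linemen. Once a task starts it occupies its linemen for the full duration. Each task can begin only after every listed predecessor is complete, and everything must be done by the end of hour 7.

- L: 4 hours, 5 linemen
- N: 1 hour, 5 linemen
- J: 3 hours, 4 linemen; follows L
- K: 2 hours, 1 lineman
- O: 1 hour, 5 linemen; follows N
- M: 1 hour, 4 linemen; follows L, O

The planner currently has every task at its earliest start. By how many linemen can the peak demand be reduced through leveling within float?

Early-start peak: h1:11  h2:11  h3:5  h4:5  h5:8  h6:4  h7:4 ⇒ 11.
Leveled (L@1, N@5, J@5, K@1, O@6, M@7): h1:6  h2:6  h3:5  h4:5  h5:9  h6:9  h7:8 ⇒ 9.
Reduction 11 − 9 = 2.

2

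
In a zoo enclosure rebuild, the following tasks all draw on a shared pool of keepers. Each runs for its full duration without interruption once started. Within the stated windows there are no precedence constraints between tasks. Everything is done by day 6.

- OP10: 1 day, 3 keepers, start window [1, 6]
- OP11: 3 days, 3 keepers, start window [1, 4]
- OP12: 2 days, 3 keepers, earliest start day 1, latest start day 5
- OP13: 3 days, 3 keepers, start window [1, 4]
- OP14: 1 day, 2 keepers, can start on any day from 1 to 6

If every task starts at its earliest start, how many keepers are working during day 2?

9

At early start, day 2 has: OP11, OP12, OP13.
Demand: 3 + 3 + 3 = 9.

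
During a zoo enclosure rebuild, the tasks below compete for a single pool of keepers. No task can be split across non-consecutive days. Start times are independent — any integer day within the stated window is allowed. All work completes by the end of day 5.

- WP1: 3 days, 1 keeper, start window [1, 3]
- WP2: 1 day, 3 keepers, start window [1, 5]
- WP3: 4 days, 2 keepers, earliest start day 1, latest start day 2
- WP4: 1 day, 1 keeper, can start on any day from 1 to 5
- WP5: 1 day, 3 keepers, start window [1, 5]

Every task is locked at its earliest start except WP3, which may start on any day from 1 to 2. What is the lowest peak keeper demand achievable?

8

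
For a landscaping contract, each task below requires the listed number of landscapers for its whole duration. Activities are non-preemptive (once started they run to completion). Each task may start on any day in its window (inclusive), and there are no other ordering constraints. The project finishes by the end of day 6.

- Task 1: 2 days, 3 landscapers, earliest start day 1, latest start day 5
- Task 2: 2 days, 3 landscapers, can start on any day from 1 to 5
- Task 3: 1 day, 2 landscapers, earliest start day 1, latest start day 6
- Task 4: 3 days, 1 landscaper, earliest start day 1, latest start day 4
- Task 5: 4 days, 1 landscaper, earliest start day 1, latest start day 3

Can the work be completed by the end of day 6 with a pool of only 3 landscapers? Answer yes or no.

Total landscaper-days = 21; over 6 days the average is 21/6 > 3, so some day must exceed 3.

no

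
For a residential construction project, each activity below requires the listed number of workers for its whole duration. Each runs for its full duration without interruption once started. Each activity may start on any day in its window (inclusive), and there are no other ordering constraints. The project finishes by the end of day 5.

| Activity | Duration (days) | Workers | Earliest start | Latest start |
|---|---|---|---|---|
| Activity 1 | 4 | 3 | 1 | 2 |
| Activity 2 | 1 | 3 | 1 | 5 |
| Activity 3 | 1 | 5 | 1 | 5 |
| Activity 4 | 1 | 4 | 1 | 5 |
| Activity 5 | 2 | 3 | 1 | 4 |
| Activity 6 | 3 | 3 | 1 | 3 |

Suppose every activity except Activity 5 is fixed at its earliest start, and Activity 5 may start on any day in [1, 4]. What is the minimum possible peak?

18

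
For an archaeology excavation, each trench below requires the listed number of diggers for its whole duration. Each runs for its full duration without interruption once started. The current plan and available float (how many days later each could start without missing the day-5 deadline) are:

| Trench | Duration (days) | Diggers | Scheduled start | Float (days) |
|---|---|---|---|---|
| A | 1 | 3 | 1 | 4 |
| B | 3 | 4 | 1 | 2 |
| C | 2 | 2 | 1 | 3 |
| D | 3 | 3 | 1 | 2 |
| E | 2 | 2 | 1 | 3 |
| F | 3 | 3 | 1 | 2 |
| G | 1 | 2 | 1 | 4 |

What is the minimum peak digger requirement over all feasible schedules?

Early-start (A@1, B@1, C@1, D@1, E@1, F@1, G@1) gives peak 19: d1:19  d2:14  d3:10  d4:0  d5:0.
Shift D→2, E→4, F→3, G→4.
Schedule A@1, B@1, C@1, D@2, E@4, F@3, G@4: d1:9  d2:9  d3:10  d4:10  d5:5 — peak 10.

10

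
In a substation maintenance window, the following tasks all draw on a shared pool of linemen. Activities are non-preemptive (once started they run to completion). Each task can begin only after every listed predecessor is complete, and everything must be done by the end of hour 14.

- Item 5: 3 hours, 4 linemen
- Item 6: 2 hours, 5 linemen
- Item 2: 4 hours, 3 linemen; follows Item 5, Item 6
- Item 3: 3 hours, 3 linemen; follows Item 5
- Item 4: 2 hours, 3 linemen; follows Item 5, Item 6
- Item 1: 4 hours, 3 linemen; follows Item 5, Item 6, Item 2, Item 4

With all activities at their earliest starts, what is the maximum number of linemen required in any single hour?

9

Early-start schedule: Item 5@1, Item 6@1, Item 2@4, Item 3@4, Item 4@4, Item 1@8.
Load per hour: hour 1: 9, hour 2: 9, hour 3: 4, hour 4: 9, hour 5: 9, hour 6: 6, hour 7: 3, hour 8: 3, hour 9: 3, hour 10: 3, hour 11: 3, hour 12: 0, hour 13: 0, hour 14: 0.
Peak is 9.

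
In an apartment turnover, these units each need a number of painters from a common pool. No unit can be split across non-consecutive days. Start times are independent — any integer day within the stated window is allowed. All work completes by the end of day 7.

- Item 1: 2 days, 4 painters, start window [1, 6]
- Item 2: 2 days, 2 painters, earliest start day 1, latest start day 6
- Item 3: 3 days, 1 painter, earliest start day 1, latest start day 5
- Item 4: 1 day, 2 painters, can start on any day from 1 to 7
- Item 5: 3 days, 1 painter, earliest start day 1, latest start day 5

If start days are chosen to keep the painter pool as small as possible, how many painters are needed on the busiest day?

4

Early-start (Item 1@1, Item 2@1, Item 3@1, Item 4@1, Item 5@1) gives peak 10: d1:10  d2:8  d3:2  d4:0  d5:0  d6:0  d7:0.
Shift Item 2→3, Item 3→3, Item 4→5, Item 5→3.
Schedule Item 1@1, Item 2@3, Item 3@3, Item 4@5, Item 5@3: d1:4  d2:4  d3:4  d4:4  d5:4  d6:0  d7:0 — peak 4.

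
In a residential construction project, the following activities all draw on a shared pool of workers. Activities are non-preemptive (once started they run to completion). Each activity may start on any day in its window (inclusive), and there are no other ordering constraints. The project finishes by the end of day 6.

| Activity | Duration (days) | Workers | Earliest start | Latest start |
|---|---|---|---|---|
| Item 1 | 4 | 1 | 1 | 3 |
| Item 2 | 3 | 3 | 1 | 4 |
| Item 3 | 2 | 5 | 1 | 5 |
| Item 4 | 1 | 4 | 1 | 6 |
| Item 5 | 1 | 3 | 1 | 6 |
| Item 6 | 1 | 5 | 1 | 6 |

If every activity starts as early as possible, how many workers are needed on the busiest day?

Early-start schedule: Item 1@1, Item 2@1, Item 3@1, Item 4@1, Item 5@1, Item 6@1.
Load per day: day 1: 21, day 2: 9, day 3: 4, day 4: 1, day 5: 0, day 6: 0.
Peak is 21.

21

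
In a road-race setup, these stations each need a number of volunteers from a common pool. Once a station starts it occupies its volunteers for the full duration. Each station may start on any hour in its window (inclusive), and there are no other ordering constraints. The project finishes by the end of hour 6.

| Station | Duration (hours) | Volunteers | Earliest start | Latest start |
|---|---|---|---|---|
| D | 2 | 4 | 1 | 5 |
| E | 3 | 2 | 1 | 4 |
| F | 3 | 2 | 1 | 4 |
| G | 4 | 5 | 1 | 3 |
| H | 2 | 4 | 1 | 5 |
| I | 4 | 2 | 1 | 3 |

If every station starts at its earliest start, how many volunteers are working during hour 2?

At early start, hour 2 has: D, E, F, G, H, I.
Demand: 4 + 2 + 2 + 5 + 4 + 2 = 19.

19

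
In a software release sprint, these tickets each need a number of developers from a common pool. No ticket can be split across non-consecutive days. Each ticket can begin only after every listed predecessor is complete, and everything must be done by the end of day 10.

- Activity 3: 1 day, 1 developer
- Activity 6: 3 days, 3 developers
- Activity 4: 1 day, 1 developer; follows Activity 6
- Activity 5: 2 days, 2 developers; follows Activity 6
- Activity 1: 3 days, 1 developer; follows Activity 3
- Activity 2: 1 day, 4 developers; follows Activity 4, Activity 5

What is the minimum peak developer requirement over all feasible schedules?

Schedule Activity 3@1, Activity 6@1, Activity 4@4, Activity 5@4, Activity 1@2, Activity 2@6: d1:4  d2:4  d3:4  d4:4  d5:2  d6:4  d7:0  d8:0  d9:0  d10:0 — peak 4.

4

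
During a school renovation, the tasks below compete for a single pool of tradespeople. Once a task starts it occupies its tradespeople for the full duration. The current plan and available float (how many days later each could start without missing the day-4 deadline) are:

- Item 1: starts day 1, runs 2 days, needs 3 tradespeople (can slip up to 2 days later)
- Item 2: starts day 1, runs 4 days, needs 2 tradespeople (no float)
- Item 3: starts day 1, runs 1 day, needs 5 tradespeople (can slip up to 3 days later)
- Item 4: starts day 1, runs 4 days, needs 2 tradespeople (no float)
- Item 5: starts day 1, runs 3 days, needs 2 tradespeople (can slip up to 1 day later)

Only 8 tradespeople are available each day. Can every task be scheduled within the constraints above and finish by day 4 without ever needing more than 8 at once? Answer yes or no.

Total tradesperson-days = 33; over 4 days the average is 33/4 > 8, so some day must exceed 8.

no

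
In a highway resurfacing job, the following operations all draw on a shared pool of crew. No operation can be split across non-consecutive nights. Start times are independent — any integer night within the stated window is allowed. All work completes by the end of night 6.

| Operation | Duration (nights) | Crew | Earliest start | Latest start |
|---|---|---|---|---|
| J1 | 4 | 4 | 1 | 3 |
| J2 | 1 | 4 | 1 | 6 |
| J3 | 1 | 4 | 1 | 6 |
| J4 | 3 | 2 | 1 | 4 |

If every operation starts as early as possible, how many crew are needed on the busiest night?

14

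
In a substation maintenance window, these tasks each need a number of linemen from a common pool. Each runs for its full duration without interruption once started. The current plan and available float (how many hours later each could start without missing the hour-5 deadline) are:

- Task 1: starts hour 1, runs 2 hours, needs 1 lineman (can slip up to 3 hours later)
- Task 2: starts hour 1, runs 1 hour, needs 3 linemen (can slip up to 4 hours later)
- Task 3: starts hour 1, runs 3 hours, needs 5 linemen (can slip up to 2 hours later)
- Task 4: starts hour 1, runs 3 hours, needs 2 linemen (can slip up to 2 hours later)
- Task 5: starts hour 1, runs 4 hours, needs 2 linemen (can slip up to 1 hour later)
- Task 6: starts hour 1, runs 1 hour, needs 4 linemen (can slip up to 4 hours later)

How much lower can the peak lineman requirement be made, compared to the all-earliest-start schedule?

8

Early-start peak: h1:17  h2:10  h3:9  h4:2  h5:0 ⇒ 17.
Leveled (Task 1@1, Task 2@1, Task 3@1, Task 4@3, Task 5@2, Task 6@4): h1:9  h2:8  h3:9  h4:8  h5:4 ⇒ 9.
Reduction 17 − 9 = 8.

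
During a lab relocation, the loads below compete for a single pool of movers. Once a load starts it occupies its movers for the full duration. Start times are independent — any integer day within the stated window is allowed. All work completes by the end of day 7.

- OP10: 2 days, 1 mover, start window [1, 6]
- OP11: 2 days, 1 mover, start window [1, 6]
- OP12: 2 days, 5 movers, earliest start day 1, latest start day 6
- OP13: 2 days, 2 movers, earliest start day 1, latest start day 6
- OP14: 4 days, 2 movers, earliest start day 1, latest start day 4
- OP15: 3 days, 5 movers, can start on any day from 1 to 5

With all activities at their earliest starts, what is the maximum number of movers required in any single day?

16

Early-start schedule: OP10@1, OP11@1, OP12@1, OP13@1, OP14@1, OP15@1.
Load per day: day 1: 16, day 2: 16, day 3: 7, day 4: 2, day 5: 0, day 6: 0, day 7: 0.
Peak is 16.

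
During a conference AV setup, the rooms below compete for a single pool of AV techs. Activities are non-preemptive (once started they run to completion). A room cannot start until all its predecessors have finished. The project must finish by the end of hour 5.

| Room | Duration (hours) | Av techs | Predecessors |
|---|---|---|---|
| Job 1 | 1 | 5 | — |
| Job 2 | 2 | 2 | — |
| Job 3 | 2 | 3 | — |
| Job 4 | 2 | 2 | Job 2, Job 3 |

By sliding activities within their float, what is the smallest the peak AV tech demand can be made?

5

Early-start (Job 1@1, Job 2@1, Job 3@1, Job 4@3) gives peak 10: h1:10  h2:5  h3:2  h4:2  h5:0.
Shift Job 2→2, Job 3→2, Job 4→4.
Schedule Job 1@1, Job 2@2, Job 3@2, Job 4@4: h1:5  h2:5  h3:5  h4:2  h5:2 — peak 5.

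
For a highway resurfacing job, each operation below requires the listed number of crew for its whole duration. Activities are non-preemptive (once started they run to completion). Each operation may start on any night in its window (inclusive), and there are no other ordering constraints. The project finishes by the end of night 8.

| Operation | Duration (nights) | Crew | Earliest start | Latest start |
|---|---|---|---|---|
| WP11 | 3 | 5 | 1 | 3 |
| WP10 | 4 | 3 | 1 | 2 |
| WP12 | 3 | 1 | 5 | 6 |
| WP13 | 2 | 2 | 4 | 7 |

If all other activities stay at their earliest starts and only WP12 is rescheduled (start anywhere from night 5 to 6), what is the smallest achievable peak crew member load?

8

WP12@5: n1:8  n2:8  n3:8  n4:5  n5:3  n6:1  n7:1  n8:0 → peak 8
WP12@6: n1:8  n2:8  n3:8  n4:5  n5:2  n6:1  n7:1  n8:1 → peak 8
Best is WP12@5, peak 8.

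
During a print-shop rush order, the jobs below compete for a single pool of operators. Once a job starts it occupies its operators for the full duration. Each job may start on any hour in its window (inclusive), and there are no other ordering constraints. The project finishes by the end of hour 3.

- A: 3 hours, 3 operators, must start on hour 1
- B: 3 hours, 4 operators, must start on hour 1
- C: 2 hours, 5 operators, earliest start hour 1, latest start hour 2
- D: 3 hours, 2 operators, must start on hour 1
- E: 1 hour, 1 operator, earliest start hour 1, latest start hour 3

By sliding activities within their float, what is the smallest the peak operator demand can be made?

14

Early-start (A@1, B@1, C@1, D@1, E@1) gives peak 15: h1:15  h2:14  h3:9.
Shift E→3.
Schedule A@1, B@1, C@1, D@1, E@3: h1:14  h2:14  h3:10 — peak 14.
No arrangement of the 6 feasible schedules does better.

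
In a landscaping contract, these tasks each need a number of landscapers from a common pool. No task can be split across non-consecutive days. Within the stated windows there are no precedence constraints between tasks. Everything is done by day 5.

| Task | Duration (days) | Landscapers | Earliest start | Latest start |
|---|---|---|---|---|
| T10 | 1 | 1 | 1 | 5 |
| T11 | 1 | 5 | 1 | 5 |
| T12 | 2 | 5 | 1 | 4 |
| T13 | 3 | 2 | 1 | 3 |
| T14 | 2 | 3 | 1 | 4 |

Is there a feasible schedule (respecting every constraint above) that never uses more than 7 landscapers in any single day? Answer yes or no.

yes

Schedule T10@1, T11@1, T12@2, T13@2, T14@4: d1:6  d2:7  d3:7  d4:5  d5:3 — peak 7 ≤ 7.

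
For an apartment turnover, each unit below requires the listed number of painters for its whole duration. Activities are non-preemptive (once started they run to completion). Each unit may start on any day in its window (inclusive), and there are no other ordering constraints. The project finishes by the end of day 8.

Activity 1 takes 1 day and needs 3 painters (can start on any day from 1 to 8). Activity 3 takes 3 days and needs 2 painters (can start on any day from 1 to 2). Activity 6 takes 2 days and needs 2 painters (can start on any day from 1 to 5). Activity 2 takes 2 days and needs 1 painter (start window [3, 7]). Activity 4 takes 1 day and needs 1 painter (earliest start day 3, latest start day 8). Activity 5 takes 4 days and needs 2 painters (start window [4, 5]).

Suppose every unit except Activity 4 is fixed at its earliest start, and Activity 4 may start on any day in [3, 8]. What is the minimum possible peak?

Activity 4@3: d1:7  d2:4  d3:4  d4:3  d5:2  d6:2  d7:2  d8:0 → peak 7
Activity 4@4: d1:7  d2:4  d3:3  d4:4  d5:2  d6:2  d7:2  d8:0 → peak 7
Activity 4@5: d1:7  d2:4  d3:3  d4:3  d5:3  d6:2  d7:2  d8:0 → peak 7
Activity 4@6: d1:7  d2:4  d3:3  d4:3  d5:2  d6:3  d7:2  d8:0 → peak 7
Activity 4@7: d1:7  d2:4  d3:3  d4:3  d5:2  d6:2  d7:3  d8:0 → peak 7
Activity 4@8: d1:7  d2:4  d3:3  d4:3  d5:2  d6:2  d7:2  d8:1 → peak 7
Best is Activity 4@3, peak 7.

7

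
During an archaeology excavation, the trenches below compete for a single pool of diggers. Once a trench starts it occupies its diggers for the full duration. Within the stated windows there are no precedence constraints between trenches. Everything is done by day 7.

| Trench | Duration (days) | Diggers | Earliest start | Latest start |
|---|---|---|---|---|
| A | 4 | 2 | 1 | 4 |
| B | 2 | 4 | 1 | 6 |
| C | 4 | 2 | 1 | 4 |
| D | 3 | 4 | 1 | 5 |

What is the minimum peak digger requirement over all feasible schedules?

6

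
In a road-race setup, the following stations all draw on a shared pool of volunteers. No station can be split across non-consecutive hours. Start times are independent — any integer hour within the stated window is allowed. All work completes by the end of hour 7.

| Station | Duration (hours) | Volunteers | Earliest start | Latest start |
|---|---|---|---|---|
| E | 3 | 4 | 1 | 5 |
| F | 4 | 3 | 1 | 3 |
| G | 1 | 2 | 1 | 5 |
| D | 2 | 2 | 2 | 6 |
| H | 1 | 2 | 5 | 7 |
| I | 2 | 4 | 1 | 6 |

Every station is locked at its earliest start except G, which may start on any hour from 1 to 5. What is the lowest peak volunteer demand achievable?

13

G@1: h1:13  h2:13  h3:9  h4:3  h5:2  h6:0  h7:0 → peak 13
G@2: h1:11  h2:15  h3:9  h4:3  h5:2  h6:0  h7:0 → peak 15
G@3: h1:11  h2:13  h3:11  h4:3  h5:2  h6:0  h7:0 → peak 13
G@4: h1:11  h2:13  h3:9  h4:5  h5:2  h6:0  h7:0 → peak 13
G@5: h1:11  h2:13  h3:9  h4:3  h5:4  h6:0  h7:0 → peak 13
Best is G@1, peak 13.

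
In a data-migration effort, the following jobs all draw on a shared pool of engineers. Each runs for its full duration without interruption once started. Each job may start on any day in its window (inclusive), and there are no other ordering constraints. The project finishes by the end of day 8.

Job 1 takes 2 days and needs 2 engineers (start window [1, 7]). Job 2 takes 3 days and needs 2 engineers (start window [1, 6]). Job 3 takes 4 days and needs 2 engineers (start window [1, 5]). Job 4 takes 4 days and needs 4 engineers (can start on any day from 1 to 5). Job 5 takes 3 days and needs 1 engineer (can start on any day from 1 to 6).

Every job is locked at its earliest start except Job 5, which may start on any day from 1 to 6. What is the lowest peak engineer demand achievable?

Job 5@1: d1:11  d2:11  d3:9  d4:6  d5:0  d6:0  d7:0  d8:0 → peak 11
Job 5@2: d1:10  d2:11  d3:9  d4:7  d5:0  d6:0  d7:0  d8:0 → peak 11
Job 5@3: d1:10  d2:10  d3:9  d4:7  d5:1  d6:0  d7:0  d8:0 → peak 10
Job 5@4: d1:10  d2:10  d3:8  d4:7  d5:1  d6:1  d7:0  d8:0 → peak 10
Job 5@5: d1:10  d2:10  d3:8  d4:6  d5:1  d6:1  d7:1  d8:0 → peak 10
Job 5@6: d1:10  d2:10  d3:8  d4:6  d5:0  d6:1  d7:1  d8:1 → peak 10
Best is Job 5@3, peak 10.

10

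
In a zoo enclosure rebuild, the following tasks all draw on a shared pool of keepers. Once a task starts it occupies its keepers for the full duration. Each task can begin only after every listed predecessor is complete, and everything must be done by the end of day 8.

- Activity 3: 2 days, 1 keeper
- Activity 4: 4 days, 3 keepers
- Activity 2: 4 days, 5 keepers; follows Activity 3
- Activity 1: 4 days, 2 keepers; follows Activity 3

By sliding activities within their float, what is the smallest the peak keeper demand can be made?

7

Early-start (Activity 3@1, Activity 4@1, Activity 2@3, Activity 1@3) gives peak 10: d1:4  d2:4  d3:10  d4:10  d5:7  d6:7  d7:0  d8:0.
Shift Activity 2→5.
Schedule Activity 3@1, Activity 4@1, Activity 2@5, Activity 1@3: d1:4  d2:4  d3:5  d4:5  d5:7  d6:7  d7:5  d8:5 — peak 7.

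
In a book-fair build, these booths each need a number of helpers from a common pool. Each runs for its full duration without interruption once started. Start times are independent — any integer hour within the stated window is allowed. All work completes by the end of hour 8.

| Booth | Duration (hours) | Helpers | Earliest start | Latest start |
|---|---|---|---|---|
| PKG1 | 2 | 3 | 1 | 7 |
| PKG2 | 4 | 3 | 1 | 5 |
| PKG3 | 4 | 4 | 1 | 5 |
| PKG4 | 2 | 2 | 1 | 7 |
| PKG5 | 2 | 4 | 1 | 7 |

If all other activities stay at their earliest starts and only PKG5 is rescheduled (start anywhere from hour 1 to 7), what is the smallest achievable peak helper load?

12

PKG5@1: h1:16  h2:16  h3:7  h4:7  h5:0  h6:0  h7:0  h8:0 → peak 16
PKG5@2: h1:12  h2:16  h3:11  h4:7  h5:0  h6:0  h7:0  h8:0 → peak 16
PKG5@3: h1:12  h2:12  h3:11  h4:11  h5:0  h6:0  h7:0  h8:0 → peak 12
PKG5@4: h1:12  h2:12  h3:7  h4:11  h5:4  h6:0  h7:0  h8:0 → peak 12
PKG5@5: h1:12  h2:12  h3:7  h4:7  h5:4  h6:4  h7:0  h8:0 → peak 12
PKG5@6: h1:12  h2:12  h3:7  h4:7  h5:0  h6:4  h7:4  h8:0 → peak 12
PKG5@7: h1:12  h2:12  h3:7  h4:7  h5:0  h6:0  h7:4  h8:4 → peak 12
Best is PKG5@3, peak 12.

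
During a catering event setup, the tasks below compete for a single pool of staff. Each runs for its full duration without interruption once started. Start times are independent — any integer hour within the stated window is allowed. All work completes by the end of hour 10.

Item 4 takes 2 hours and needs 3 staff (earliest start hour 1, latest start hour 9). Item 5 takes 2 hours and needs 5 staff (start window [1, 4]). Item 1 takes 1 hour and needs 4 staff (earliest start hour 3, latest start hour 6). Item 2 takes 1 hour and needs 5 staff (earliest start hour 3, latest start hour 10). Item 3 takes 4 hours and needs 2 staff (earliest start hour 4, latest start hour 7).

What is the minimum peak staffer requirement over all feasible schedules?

Early-start (Item 4@1, Item 5@1, Item 1@3, Item 2@3, Item 3@4) gives peak 9: h1:8  h2:8  h3:9  h4:2  h5:2  h6:2  h7:2  h8:0  h9:0  h10:0.
Shift Item 5→3, Item 1→5, Item 2→6, Item 3→7.
Schedule Item 4@1, Item 5@3, Item 1@5, Item 2@6, Item 3@7: h1:3  h2:3  h3:5  h4:5  h5:4  h6:5  h7:2  h8:2  h9:2  h10:2 — peak 5.

5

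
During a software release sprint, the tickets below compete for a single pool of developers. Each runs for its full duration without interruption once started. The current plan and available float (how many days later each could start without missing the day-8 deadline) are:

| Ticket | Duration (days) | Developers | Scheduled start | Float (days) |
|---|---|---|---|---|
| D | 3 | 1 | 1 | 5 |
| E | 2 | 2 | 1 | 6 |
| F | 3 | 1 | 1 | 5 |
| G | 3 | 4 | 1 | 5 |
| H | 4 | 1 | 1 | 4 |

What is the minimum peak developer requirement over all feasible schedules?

4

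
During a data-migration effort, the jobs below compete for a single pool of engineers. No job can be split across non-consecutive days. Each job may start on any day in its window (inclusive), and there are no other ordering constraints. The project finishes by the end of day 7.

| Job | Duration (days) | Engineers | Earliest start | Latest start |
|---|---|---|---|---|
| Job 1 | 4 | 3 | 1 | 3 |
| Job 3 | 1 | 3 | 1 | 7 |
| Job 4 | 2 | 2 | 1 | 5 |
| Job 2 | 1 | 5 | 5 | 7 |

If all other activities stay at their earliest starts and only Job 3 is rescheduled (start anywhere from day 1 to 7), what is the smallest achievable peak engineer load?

5

Job 3@1: d1:8  d2:5  d3:3  d4:3  d5:5  d6:0  d7:0 → peak 8
Job 3@2: d1:5  d2:8  d3:3  d4:3  d5:5  d6:0  d7:0 → peak 8
Job 3@3: d1:5  d2:5  d3:6  d4:3  d5:5  d6:0  d7:0 → peak 6
Job 3@4: d1:5  d2:5  d3:3  d4:6  d5:5  d6:0  d7:0 → peak 6
Job 3@5: d1:5  d2:5  d3:3  d4:3  d5:8  d6:0  d7:0 → peak 8
Job 3@6: d1:5  d2:5  d3:3  d4:3  d5:5  d6:3  d7:0 → peak 5
Job 3@7: d1:5  d2:5  d3:3  d4:3  d5:5  d6:0  d7:3 → peak 5
Best is Job 3@6, peak 5.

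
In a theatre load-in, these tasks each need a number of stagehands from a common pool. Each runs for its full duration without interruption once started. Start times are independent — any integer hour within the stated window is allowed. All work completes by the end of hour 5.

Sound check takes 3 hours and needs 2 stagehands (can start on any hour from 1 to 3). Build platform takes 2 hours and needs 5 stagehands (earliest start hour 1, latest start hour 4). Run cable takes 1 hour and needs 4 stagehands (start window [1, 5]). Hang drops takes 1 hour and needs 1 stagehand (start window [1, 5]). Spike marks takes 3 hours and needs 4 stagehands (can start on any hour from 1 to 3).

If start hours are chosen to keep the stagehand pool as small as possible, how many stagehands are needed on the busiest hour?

Early-start (Sound check@1, Build platform@1, Run cable@1, Hang drops@1, Spike marks@1) gives peak 16: h1:16  h2:11  h3:6  h4:0  h5:0.
Shift Run cable→4, Spike marks→3.
Schedule Sound check@1, Build platform@1, Run cable@4, Hang drops@1, Spike marks@3: h1:8  h2:7  h3:6  h4:8  h5:4 — peak 8.

8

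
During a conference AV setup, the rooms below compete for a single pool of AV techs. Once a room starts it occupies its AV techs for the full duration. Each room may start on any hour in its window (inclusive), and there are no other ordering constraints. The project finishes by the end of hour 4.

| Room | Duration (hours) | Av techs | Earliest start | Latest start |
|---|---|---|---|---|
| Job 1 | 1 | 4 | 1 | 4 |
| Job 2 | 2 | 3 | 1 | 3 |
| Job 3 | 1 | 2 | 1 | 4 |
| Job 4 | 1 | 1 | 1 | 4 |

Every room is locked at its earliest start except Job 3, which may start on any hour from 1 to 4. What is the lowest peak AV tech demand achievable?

Job 3@1: h1:10  h2:3  h3:0  h4:0 → peak 10
Job 3@2: h1:8  h2:5  h3:0  h4:0 → peak 8
Job 3@3: h1:8  h2:3  h3:2  h4:0 → peak 8
Job 3@4: h1:8  h2:3  h3:0  h4:2 → peak 8
Best is Job 3@2, peak 8.

8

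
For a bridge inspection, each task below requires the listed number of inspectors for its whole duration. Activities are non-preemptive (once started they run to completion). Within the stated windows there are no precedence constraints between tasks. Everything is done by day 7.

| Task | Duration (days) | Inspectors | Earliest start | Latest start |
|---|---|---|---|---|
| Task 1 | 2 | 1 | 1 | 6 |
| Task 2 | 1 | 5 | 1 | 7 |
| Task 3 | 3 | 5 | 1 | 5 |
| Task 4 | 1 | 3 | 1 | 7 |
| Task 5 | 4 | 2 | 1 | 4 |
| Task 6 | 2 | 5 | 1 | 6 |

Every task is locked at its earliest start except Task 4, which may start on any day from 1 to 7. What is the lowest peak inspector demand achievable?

18

Task 4@1: d1:21  d2:13  d3:7  d4:2  d5:0  d6:0  d7:0 → peak 21
Task 4@2: d1:18  d2:16  d3:7  d4:2  d5:0  d6:0  d7:0 → peak 18
Task 4@3: d1:18  d2:13  d3:10  d4:2  d5:0  d6:0  d7:0 → peak 18
Task 4@4: d1:18  d2:13  d3:7  d4:5  d5:0  d6:0  d7:0 → peak 18
Task 4@5: d1:18  d2:13  d3:7  d4:2  d5:3  d6:0  d7:0 → peak 18
Task 4@6: d1:18  d2:13  d3:7  d4:2  d5:0  d6:3  d7:0 → peak 18
Task 4@7: d1:18  d2:13  d3:7  d4:2  d5:0  d6:0  d7:3 → peak 18
Best is Task 4@2, peak 18.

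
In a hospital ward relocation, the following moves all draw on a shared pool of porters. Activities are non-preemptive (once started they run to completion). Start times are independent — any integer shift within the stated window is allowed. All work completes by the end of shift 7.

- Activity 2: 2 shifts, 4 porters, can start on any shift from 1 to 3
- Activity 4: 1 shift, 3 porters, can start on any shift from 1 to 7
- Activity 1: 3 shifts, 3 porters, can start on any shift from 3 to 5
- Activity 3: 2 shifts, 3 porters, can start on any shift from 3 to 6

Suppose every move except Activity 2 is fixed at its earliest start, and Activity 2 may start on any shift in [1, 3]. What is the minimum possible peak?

Activity 2@1: s1:7  s2:4  s3:6  s4:6  s5:3  s6:0  s7:0 → peak 7
Activity 2@2: s1:3  s2:4  s3:10  s4:6  s5:3  s6:0  s7:0 → peak 10
Activity 2@3: s1:3  s2:0  s3:10  s4:10  s5:3  s6:0  s7:0 → peak 10
Best is Activity 2@1, peak 7.

7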